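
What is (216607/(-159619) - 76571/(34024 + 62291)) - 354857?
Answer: -5455499559694799/15373703985 ≈ -3.5486e+5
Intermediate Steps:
(216607/(-159619) - 76571/(34024 + 62291)) - 354857 = (216607*(-1/159619) - 76571/96315) - 354857 = (-216607/159619 - 76571*1/96315) - 354857 = (-216607/159619 - 76571/96315) - 354857 = -33084689654/15373703985 - 354857 = -5455499559694799/15373703985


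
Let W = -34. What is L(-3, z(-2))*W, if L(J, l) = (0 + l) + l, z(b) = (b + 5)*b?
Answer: 408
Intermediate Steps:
z(b) = b*(5 + b) (z(b) = (5 + b)*b = b*(5 + b))
L(J, l) = 2*l (L(J, l) = l + l = 2*l)
L(-3, z(-2))*W = (2*(-2*(5 - 2)))*(-34) = (2*(-2*3))*(-34) = (2*(-6))*(-34) = -12*(-34) = 408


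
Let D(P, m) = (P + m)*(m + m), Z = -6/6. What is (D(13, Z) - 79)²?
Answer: 10609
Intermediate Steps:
Z = -1 (Z = -6*⅙ = -1)
D(P, m) = 2*m*(P + m) (D(P, m) = (P + m)*(2*m) = 2*m*(P + m))
(D(13, Z) - 79)² = (2*(-1)*(13 - 1) - 79)² = (2*(-1)*12 - 79)² = (-24 - 79)² = (-103)² = 10609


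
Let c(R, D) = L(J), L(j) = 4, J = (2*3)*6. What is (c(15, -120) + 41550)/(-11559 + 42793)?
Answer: 20777/15617 ≈ 1.3304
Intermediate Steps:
J = 36 (J = 6*6 = 36)
c(R, D) = 4
(c(15, -120) + 41550)/(-11559 + 42793) = (4 + 41550)/(-11559 + 42793) = 41554/31234 = 41554*(1/31234) = 20777/15617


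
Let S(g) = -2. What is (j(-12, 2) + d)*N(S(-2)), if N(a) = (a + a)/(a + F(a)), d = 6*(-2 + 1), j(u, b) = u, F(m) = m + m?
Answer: -12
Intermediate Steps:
F(m) = 2*m
d = -6 (d = 6*(-1) = -6)
N(a) = ⅔ (N(a) = (a + a)/(a + 2*a) = (2*a)/((3*a)) = (2*a)*(1/(3*a)) = ⅔)
(j(-12, 2) + d)*N(S(-2)) = (-12 - 6)*(⅔) = -18*⅔ = -12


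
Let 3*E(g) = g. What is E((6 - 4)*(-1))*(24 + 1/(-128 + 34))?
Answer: -2255/141 ≈ -15.993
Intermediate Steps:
E(g) = g/3
E((6 - 4)*(-1))*(24 + 1/(-128 + 34)) = (((6 - 4)*(-1))/3)*(24 + 1/(-128 + 34)) = ((2*(-1))/3)*(24 + 1/(-94)) = ((1/3)*(-2))*(24 - 1/94) = -2/3*2255/94 = -2255/141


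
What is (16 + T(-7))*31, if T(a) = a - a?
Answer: 496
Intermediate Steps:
T(a) = 0
(16 + T(-7))*31 = (16 + 0)*31 = 16*31 = 496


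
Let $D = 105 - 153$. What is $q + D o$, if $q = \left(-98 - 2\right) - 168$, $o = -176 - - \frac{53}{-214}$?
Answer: $\frac{876532}{107} \approx 8191.9$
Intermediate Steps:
$o = - \frac{37717}{214}$ ($o = -176 - \left(-53\right) \left(- \frac{1}{214}\right) = -176 - \frac{53}{214} = - \frac{37717}{214} \approx -176.25$)
$q = -268$ ($q = -100 - 168 = -268$)
$D = -48$ ($D = 105 - 153 = -48$)
$q + D o = -268 - - \frac{905208}{107} = -268 + \frac{905208}{107} = \frac{876532}{107}$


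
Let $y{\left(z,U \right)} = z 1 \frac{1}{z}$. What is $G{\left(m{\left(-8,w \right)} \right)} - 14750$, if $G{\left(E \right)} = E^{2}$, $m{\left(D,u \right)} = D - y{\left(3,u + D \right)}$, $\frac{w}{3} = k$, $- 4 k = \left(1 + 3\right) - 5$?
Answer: $-14669$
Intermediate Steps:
$y{\left(z,U \right)} = 1$ ($y{\left(z,U \right)} = \frac{z}{z} = 1$)
$k = \frac{1}{4}$ ($k = - \frac{\left(1 + 3\right) - 5}{4} = - \frac{4 - 5}{4} = \left(- \frac{1}{4}\right) \left(-1\right) = \frac{1}{4} \approx 0.25$)
$w = \frac{3}{4}$ ($w = 3 \cdot \frac{1}{4} = \frac{3}{4} \approx 0.75$)
$m{\left(D,u \right)} = -1 + D$ ($m{\left(D,u \right)} = D - 1 = -1 + D$)
$G{\left(m{\left(-8,w \right)} \right)} - 14750 = \left(-1 - 8\right)^{2} - 14750 = \left(-9\right)^{2} - 14750 = 81 - 14750 = -14669$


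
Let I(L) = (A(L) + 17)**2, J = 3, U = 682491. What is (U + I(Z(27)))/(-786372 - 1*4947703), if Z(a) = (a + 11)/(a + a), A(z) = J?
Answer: -682891/5734075 ≈ -0.11909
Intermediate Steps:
A(z) = 3
Z(a) = (11 + a)/(2*a) (Z(a) = (11 + a)/((2*a)) = (11 + a)*(1/(2*a)) = (11 + a)/(2*a))
I(L) = 400 (I(L) = (3 + 17)**2 = 20**2 = 400)
(U + I(Z(27)))/(-786372 - 1*4947703) = (682491 + 400)/(-786372 - 1*4947703) = 682891/(-786372 - 4947703) = 682891/(-5734075) = 682891*(-1/5734075) = -682891/5734075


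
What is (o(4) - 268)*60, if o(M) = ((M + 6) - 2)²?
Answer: -12240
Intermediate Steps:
o(M) = (4 + M)² (o(M) = ((6 + M) - 2)² = (4 + M)²)
(o(4) - 268)*60 = ((4 + 4)² - 268)*60 = (8² - 268)*60 = (64 - 268)*60 = -204*60 = -12240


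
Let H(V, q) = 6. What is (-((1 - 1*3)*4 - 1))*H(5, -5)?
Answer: 54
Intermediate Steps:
(-((1 - 1*3)*4 - 1))*H(5, -5) = -((1 - 1*3)*4 - 1)*6 = -((1 - 3)*4 - 1)*6 = -(-2*4 - 1)*6 = -(-8 - 1)*6 = -1*(-9)*6 = 9*6 = 54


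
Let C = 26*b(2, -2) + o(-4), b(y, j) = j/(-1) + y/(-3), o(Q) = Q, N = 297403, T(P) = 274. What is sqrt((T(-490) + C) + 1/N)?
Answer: sqrt(242525911446105)/892209 ≈ 17.455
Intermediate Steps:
b(y, j) = -j - y/3 (b(y, j) = j*(-1) + y*(-1/3) = -j - y/3)
C = 92/3 (C = 26*(-1*(-2) - 1/3*2) - 4 = 26*(2 - 2/3) - 4 = 26*(4/3) - 4 = 104/3 - 4 = 92/3 ≈ 30.667)
sqrt((T(-490) + C) + 1/N) = sqrt((274 + 92/3) + 1/297403) = sqrt(914/3 + 1/297403) = sqrt(271826345/892209) = sqrt(242525911446105)/892209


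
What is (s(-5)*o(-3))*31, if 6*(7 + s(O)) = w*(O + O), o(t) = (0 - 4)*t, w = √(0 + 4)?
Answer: -3844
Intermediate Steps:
w = 2 (w = √4 = 2)
o(t) = -4*t
s(O) = -7 + 2*O/3 (s(O) = -7 + (2*(O + O))/6 = -7 + (2*(2*O))/6 = -7 + (4*O)/6 = -7 + 2*O/3)
(s(-5)*o(-3))*31 = ((-7 + (⅔)*(-5))*(-4*(-3)))*31 = ((-7 - 10/3)*12)*31 = -31/3*12*31 = -124*31 = -3844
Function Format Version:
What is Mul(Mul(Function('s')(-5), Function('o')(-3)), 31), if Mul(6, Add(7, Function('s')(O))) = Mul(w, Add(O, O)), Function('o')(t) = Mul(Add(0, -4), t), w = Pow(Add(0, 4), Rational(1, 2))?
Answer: -3844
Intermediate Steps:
w = 2 (w = Pow(4, Rational(1, 2)) = 2)
Function('o')(t) = Mul(-4, t)
Function('s')(O) = Add(-7, Mul(Rational(2, 3), O)) (Function('s')(O) = Add(-7, Mul(Rational(1, 6), Mul(2, Add(O, O)))) = Add(-7, Mul(Rational(1, 6), Mul(2, Mul(2, O)))) = Add(-7, Mul(Rational(1, 6), Mul(4, O))) = Add(-7, Mul(Rational(2, 3), O)))
Mul(Mul(Function('s')(-5), Function('o')(-3)), 31) = Mul(Mul(Add(-7, Mul(Rational(2, 3), -5)), Mul(-4, -3)), 31) = Mul(Mul(Add(-7, Rational(-10, 3)), 12), 31) = Mul(Mul(Rational(-31, 3), 12), 31) = Mul(-124, 31) = -3844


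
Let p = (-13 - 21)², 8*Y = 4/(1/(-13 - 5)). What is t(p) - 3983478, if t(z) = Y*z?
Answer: -3993882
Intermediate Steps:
Y = -9 (Y = (4/(1/(-13 - 5)))/8 = (4/(1/(-18)))/8 = (4/(-1/18))/8 = (4*(-18))/8 = (⅛)*(-72) = -9)
p = 1156 (p = (-34)² = 1156)
t(z) = -9*z
t(p) - 3983478 = -9*1156 - 3983478 = -10404 - 3983478 = -3993882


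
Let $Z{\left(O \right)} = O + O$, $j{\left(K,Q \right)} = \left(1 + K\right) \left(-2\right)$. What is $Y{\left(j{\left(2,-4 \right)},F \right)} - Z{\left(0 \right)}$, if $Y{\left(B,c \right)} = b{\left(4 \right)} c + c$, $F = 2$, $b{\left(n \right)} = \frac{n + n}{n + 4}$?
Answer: $4$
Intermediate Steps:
$b{\left(n \right)} = \frac{2 n}{4 + n}$
$j{\left(K,Q \right)} = -2 - 2 K$
$Y{\left(B,c \right)} = 2 c$ ($Y{\left(B,c \right)} = 2 \cdot 4 \frac{1}{4 + 4} c + c = 2 \cdot 4 \cdot \frac{1}{8} c + c = 1 c + c = c + c = 2 c$)
$Z{\left(O \right)} = 2 O$
$Y{\left(j{\left(2,-4 \right)},F \right)} - Z{\left(0 \right)} = 2 \cdot 2 - 2 \cdot 0 = 4 - 0 = 4 + 0 = 4$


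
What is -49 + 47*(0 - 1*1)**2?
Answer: -2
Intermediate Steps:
-49 + 47*(0 - 1*1)**2 = -49 + 47*(0 - 1)**2 = -49 + 47*(-1)**2 = -49 + 47*1 = -49 + 47 = -2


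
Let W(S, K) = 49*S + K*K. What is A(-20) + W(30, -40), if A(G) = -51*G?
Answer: 4090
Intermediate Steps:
W(S, K) = K² + 49*S (W(S, K) = 49*S + K² = K² + 49*S)
A(-20) + W(30, -40) = -51*(-20) + ((-40)² + 49*30) = 1020 + (1600 + 1470) = 1020 + 3070 = 4090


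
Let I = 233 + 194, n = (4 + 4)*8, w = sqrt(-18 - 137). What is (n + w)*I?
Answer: 27328 + 427*I*sqrt(155) ≈ 27328.0 + 5316.1*I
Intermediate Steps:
w = I*sqrt(155) (w = sqrt(-155) = I*sqrt(155) ≈ 12.45*I)
n = 64 (n = 8*8 = 64)
I = 427
(n + w)*I = (64 + I*sqrt(155))*427 = 27328 + 427*I*sqrt(155)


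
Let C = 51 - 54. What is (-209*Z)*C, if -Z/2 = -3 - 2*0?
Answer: 3762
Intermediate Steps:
C = -3
Z = 6 (Z = -2*(-3 - 2*0) = -2*(-3 + 0) = -2*(-3) = 6)
(-209*Z)*C = -209*6*(-3) = -1254*(-3) = 3762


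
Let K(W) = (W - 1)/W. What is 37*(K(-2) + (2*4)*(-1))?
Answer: -481/2 ≈ -240.50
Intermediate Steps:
K(W) = (-1 + W)/W
37*(K(-2) + (2*4)*(-1)) = 37*((-1 - 2)/(-2) + (2*4)*(-1)) = 37*(-½*(-3) + 8*(-1)) = 37*(3/2 - 8) = 37*(-13/2) = -481/2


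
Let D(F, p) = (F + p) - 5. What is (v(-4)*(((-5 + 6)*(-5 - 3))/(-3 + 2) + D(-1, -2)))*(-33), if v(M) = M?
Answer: 0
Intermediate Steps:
D(F, p) = -5 + F + p
(v(-4)*(((-5 + 6)*(-5 - 3))/(-3 + 2) + D(-1, -2)))*(-33) = -4*(((-5 + 6)*(-5 - 3))/(-3 + 2) + (-5 - 1 - 2))*(-33) = -4*((1*(-8))/(-1) - 8)*(-33) = -4*(-1*(-8) - 8)*(-33) = -4*(8 - 8)*(-33) = -4*0*(-33) = 0*(-33) = 0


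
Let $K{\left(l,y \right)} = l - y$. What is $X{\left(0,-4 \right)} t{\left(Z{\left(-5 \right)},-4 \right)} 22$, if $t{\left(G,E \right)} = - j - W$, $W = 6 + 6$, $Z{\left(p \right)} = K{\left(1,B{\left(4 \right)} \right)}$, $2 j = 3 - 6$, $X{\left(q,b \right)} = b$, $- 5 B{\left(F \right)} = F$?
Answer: $924$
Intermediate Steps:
$B{\left(F \right)} = - \frac{F}{5}$
$j = - \frac{3}{2}$ ($j = \frac{3 - 6}{2} = \frac{1}{2} \left(-3\right) = - \frac{3}{2} \approx -1.5$)
$Z{\left(p \right)} = \frac{9}{5}$ ($Z{\left(p \right)} = 1 - \left(- \frac{1}{5}\right) 4 = 1 - - \frac{4}{5} = 1 + \frac{4}{5} = \frac{9}{5}$)
$W = 12$
$t{\left(G,E \right)} = - \frac{21}{2}$ ($t{\left(G,E \right)} = \left(-1\right) \left(- \frac{3}{2}\right) - 12 = \frac{3}{2} - 12 = - \frac{21}{2}$)
$X{\left(0,-4 \right)} t{\left(Z{\left(-5 \right)},-4 \right)} 22 = \left(-4\right) \left(- \frac{21}{2}\right) 22 = 42 \cdot 22 = 924$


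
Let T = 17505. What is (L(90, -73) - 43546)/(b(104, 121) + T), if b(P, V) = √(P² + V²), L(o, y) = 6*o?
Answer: -376410015/153199784 + 21503*√25457/153199784 ≈ -2.4346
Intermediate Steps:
(L(90, -73) - 43546)/(b(104, 121) + T) = (6*90 - 43546)/(√(104² + 121²) + 17505) = (540 - 43546)/(√(10816 + 14641) + 17505) = -43006/(√25457 + 17505) = -43006/(17505 + √25457)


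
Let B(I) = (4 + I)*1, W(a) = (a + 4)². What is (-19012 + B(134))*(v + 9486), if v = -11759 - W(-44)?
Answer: 73099002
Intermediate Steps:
W(a) = (4 + a)²
v = -13359 (v = -11759 - (4 - 44)² = -11759 - 1*(-40)² = -11759 - 1*1600 = -11759 - 1600 = -13359)
B(I) = 4 + I
(-19012 + B(134))*(v + 9486) = (-19012 + (4 + 134))*(-13359 + 9486) = (-19012 + 138)*(-3873) = -18874*(-3873) = 73099002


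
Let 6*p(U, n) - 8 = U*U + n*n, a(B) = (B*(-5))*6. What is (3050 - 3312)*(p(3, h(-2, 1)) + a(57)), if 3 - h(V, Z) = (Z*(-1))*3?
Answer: 1337117/3 ≈ 4.4571e+5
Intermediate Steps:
a(B) = -30*B (a(B) = -5*B*6 = -30*B)
h(V, Z) = 3 + 3*Z (h(V, Z) = 3 - Z*(-1)*3 = 3 - (-Z)*3 = 3 - (-3)*Z = 3 + 3*Z)
p(U, n) = 4/3 + U²/6 + n²/6 (p(U, n) = 4/3 + (U*U + n*n)/6 = 4/3 + (U² + n²)/6 = 4/3 + (U²/6 + n²/6) = 4/3 + U²/6 + n²/6)
(3050 - 3312)*(p(3, h(-2, 1)) + a(57)) = (3050 - 3312)*((4/3 + (⅙)*3² + (3 + 3*1)²/6) - 30*57) = -262*((4/3 + (⅙)*9 + (3 + 3)²/6) - 1710) = -262*((4/3 + 3/2 + (⅙)*6²) - 1710) = -262*((4/3 + 3/2 + (⅙)*36) - 1710) = -262*((4/3 + 3/2 + 6) - 1710) = -262*(53/6 - 1710) = -262*(-10207/6) = 1337117/3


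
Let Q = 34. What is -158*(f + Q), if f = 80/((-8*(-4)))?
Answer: -5767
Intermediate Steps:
f = 5/2 (f = 80/32 = 80*(1/32) = 5/2 ≈ 2.5000)
-158*(f + Q) = -158*(5/2 + 34) = -158*73/2 = -5767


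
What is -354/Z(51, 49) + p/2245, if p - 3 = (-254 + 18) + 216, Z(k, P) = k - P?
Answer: -397382/2245 ≈ -177.01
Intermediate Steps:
p = -17 (p = 3 + ((-254 + 18) + 216) = 3 + (-236 + 216) = 3 - 20 = -17)
-354/Z(51, 49) + p/2245 = -354/(51 - 1*49) - 17/2245 = -354/(51 - 49) - 17*1/2245 = -354/2 - 17/2245 = -354*1/2 - 17/2245 = -177 - 17/2245 = -397382/2245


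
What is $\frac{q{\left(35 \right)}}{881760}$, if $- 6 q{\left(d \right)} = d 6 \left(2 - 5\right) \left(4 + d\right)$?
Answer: $\frac{273}{58784} \approx 0.0046441$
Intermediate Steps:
$q{\left(d \right)} = - d \left(-12 - 3 d\right)$ ($q{\left(d \right)} = - \frac{d 6 \left(2 - 5\right) \left(4 + d\right)}{6} = - \frac{6 d \left(- 3 \left(4 + d\right)\right)}{6} = - \frac{6 d \left(-12 - 3 d\right)}{6} = - d \left(-12 - 3 d\right)$)
$\frac{q{\left(35 \right)}}{881760} = \frac{3 \cdot 35 \left(4 + 35\right)}{881760} = 3 \cdot 35 \cdot 39 \cdot \frac{1}{881760} = 4095 \cdot \frac{1}{881760} = \frac{273}{58784}$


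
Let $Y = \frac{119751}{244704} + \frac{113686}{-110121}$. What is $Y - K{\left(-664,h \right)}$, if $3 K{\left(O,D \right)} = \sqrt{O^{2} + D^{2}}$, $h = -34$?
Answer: $- \frac{4877439691}{8982349728} - \frac{2 \sqrt{110513}}{3} \approx -222.17$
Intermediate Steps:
$Y = - \frac{4877439691}{8982349728}$ ($Y = 119751 \cdot \frac{1}{244704} + 113686 \left(- \frac{1}{110121}\right) = \frac{39917}{81568} - \frac{113686}{110121} = - \frac{4877439691}{8982349728} \approx -0.543$)
$K{\left(O,D \right)} = \frac{\sqrt{D^{2} + O^{2}}}{3}$ ($K{\left(O,D \right)} = \frac{\sqrt{O^{2} + D^{2}}}{3} = \frac{\sqrt{D^{2} + O^{2}}}{3}$)
$Y - K{\left(-664,h \right)} = - \frac{4877439691}{8982349728} - \frac{\sqrt{\left(-34\right)^{2} + \left(-664\right)^{2}}}{3} = - \frac{4877439691}{8982349728} - \frac{\sqrt{1156 + 440896}}{3} = - \frac{4877439691}{8982349728} - \frac{\sqrt{442052}}{3} = - \frac{4877439691}{8982349728} - \frac{2 \sqrt{110513}}{3}$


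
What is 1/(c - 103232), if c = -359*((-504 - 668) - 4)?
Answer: 1/318952 ≈ 3.1353e-6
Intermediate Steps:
c = 422184 (c = -359*(-1172 - 4) = -359*(-1176) = 422184)
1/(c - 103232) = 1/(422184 - 103232) = 1/318952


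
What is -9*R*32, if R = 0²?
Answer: 0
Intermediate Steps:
R = 0
-9*R*32 = -9*0*32 = 0*32 = 0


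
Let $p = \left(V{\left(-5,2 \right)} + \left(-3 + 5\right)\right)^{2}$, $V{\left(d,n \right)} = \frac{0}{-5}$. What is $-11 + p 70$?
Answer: $269$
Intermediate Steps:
$V{\left(d,n \right)} = 0$ ($V{\left(d,n \right)} = 0 \left(- \frac{1}{5}\right) = 0$)
$p = 4$ ($p = \left(0 + \left(-3 + 5\right)\right)^{2} = \left(0 + 2\right)^{2} = 2^{2} = 4$)
$-11 + p 70 = -11 + 4 \cdot 70 = -11 + 280 = 269$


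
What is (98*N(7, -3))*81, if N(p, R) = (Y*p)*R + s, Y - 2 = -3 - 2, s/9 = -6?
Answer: 71442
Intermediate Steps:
s = -54 (s = 9*(-6) = -54)
Y = -3 (Y = 2 + (-3 - 2) = 2 - 5 = -3)
N(p, R) = -54 - 3*R*p (N(p, R) = (-3*p)*R - 54 = -3*R*p - 54 = -54 - 3*R*p)
(98*N(7, -3))*81 = (98*(-54 - 3*(-3)*7))*81 = (98*(-54 + 63))*81 = (98*9)*81 = 882*81 = 71442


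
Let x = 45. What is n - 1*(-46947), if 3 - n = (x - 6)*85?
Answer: 43635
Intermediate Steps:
n = -3312 (n = 3 - (45 - 6)*85 = 3 - 39*85 = 3 - 1*3315 = 3 - 3315 = -3312)
n - 1*(-46947) = -3312 - 1*(-46947) = -3312 + 46947 = 43635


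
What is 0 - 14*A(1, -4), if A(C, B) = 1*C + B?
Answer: 42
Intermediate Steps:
A(C, B) = B + C (A(C, B) = C + B = B + C)
0 - 14*A(1, -4) = 0 - 14*(-4 + 1) = 0 - 14*(-3) = 0 + 42 = 42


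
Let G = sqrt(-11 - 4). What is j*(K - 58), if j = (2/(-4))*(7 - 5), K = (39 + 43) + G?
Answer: -24 - I*sqrt(15) ≈ -24.0 - 3.873*I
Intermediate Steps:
G = I*sqrt(15) (G = sqrt(-15) = I*sqrt(15) ≈ 3.873*I)
K = 82 + I*sqrt(15) (K = (39 + 43) + I*sqrt(15) = 82 + I*sqrt(15) ≈ 82.0 + 3.873*I)
j = -1 (j = (2*(-1/4))*2 = -1/2*2 = -1)
j*(K - 58) = -((82 + I*sqrt(15)) - 58) = -(24 + I*sqrt(15)) = -24 - I*sqrt(15)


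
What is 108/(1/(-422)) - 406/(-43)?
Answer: -1959362/43 ≈ -45567.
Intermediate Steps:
108/(1/(-422)) - 406/(-43) = 108/(-1/422) - 406*(-1/43) = 108*(-422) + 406/43 = -45576 + 406/43 = -1959362/43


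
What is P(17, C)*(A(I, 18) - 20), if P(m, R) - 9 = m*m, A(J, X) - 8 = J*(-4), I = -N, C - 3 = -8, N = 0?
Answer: -3576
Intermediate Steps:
C = -5 (C = 3 - 8 = -5)
I = 0 (I = -1*0 = 0)
A(J, X) = 8 - 4*J (A(J, X) = 8 + J*(-4) = 8 - 4*J)
P(m, R) = 9 + m**2 (P(m, R) = 9 + m*m = 9 + m**2)
P(17, C)*(A(I, 18) - 20) = (9 + 17**2)*((8 - 4*0) - 20) = (9 + 289)*((8 + 0) - 20) = 298*(8 - 20) = 298*(-12) = -3576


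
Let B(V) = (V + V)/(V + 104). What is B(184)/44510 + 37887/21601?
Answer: 30354803483/17306289180 ≈ 1.7540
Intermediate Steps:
B(V) = 2*V/(104 + V) (B(V) = (2*V)/(104 + V) = 2*V/(104 + V))
B(184)/44510 + 37887/21601 = (2*184/(104 + 184))/44510 + 37887/21601 = (2*184/288)*(1/44510) + 37887*(1/21601) = (2*184*(1/288))*(1/44510) + 37887/21601 = (23/18)*(1/44510) + 37887/21601 = 23/801180 + 37887/21601 = 30354803483/17306289180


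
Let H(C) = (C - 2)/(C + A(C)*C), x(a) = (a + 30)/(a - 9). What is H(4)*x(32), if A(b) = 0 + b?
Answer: 31/115 ≈ 0.26957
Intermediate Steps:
A(b) = b
x(a) = (30 + a)/(-9 + a)
H(C) = (-2 + C)/(C + C**2) (H(C) = (C - 2)/(C + C*C) = (-2 + C)/(C + C**2))
H(4)*x(32) = ((-2 + 4)/(4*(1 + 4)))*((30 + 32)/(-9 + 32)) = ((1/4)*2/5)*(62/23) = ((1/4)*(1/5)*2)*((1/23)*62) = (1/10)*(62/23) = 31/115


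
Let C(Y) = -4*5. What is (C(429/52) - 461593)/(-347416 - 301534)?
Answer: 461613/648950 ≈ 0.71132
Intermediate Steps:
C(Y) = -20
(C(429/52) - 461593)/(-347416 - 301534) = (-20 - 461593)/(-347416 - 301534) = -461613/(-648950) = -461613*(-1/648950) = 461613/648950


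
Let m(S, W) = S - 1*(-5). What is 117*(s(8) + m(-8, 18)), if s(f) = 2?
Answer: -117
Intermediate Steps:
m(S, W) = 5 + S (m(S, W) = S + 5 = 5 + S)
117*(s(8) + m(-8, 18)) = 117*(2 + (5 - 8)) = 117*(2 - 3) = 117*(-1) = -117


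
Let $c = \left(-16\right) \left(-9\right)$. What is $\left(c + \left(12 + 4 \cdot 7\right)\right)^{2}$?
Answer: $33856$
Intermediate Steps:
$c = 144$
$\left(c + \left(12 + 4 \cdot 7\right)\right)^{2} = \left(144 + \left(12 + 4 \cdot 7\right)\right)^{2} = \left(144 + \left(12 + 28\right)\right)^{2} = \left(144 + 40\right)^{2} = 184^{2} = 33856$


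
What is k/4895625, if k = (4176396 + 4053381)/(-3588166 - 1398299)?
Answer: -2743259/8137287571875 ≈ -3.3712e-7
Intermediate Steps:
k = -2743259/1662155 (k = 8229777/(-4986465) = 8229777*(-1/4986465) = -2743259/1662155 ≈ -1.6504)
k/4895625 = -2743259/1662155/4895625 = -2743259/1662155*1/4895625 = -2743259/8137287571875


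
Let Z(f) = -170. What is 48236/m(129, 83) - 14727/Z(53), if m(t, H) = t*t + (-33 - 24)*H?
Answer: 18359869/202470 ≈ 90.679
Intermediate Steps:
m(t, H) = t² - 57*H
48236/m(129, 83) - 14727/Z(53) = 48236/(129² - 57*83) - 14727/(-170) = 48236/(16641 - 4731) - 14727*(-1/170) = 48236/11910 + 14727/170 = 48236*(1/11910) + 14727/170 = 24118/5955 + 14727/170 = 18359869/202470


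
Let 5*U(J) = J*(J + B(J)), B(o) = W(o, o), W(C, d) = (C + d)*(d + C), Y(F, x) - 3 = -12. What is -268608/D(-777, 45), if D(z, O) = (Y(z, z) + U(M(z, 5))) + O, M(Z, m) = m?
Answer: -89536/47 ≈ -1905.0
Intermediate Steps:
Y(F, x) = -9 (Y(F, x) = 3 - 12 = -9)
W(C, d) = (C + d)**2 (W(C, d) = (C + d)*(C + d) = (C + d)**2)
B(o) = 4*o**2 (B(o) = (o + o)**2 = (2*o)**2 = 4*o**2)
U(J) = J*(J + 4*J**2)/5 (U(J) = (J*(J + 4*J**2))/5 = J*(J + 4*J**2)/5)
D(z, O) = 96 + O (D(z, O) = (-9 + (1/5)*5**2*(1 + 4*5)) + O = (-9 + (1/5)*25*(1 + 20)) + O = (-9 + (1/5)*25*21) + O = (-9 + 105) + O = 96 + O)
-268608/D(-777, 45) = -268608/(96 + 45) = -268608/141 = -268608*1/141 = -89536/47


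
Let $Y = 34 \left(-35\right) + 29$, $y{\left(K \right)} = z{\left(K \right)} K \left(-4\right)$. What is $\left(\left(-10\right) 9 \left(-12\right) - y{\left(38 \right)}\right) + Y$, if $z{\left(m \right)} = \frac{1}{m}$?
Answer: $-77$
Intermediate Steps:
$y{\left(K \right)} = -4$ ($y{\left(K \right)} = \frac{K}{K} \left(-4\right) = 1 \left(-4\right) = -4$)
$Y = -1161$ ($Y = -1190 + 29 = -1161$)
$\left(\left(-10\right) 9 \left(-12\right) - y{\left(38 \right)}\right) + Y = \left(\left(-10\right) 9 \left(-12\right) - -4\right) - 1161 = \left(\left(-90\right) \left(-12\right) + 4\right) - 1161 = \left(1080 + 4\right) - 1161 = 1084 - 1161 = -77$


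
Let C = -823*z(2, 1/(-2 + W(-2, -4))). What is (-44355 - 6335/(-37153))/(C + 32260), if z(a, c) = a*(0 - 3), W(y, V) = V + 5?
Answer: -823957490/691008647 ≈ -1.1924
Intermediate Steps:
W(y, V) = 5 + V
z(a, c) = -3*a (z(a, c) = a*(-3) = -3*a)
C = 4938 (C = -(-2469)*2 = -823*(-6) = 4938)
(-44355 - 6335/(-37153))/(C + 32260) = (-44355 - 6335/(-37153))/(4938 + 32260) = (-44355 - 6335*(-1/37153))/37198 = (-44355 + 6335/37153)*(1/37198) = -1647914980/37153*1/37198 = -823957490/691008647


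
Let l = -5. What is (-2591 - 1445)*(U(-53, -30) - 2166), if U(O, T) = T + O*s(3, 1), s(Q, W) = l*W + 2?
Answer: 8221332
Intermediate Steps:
s(Q, W) = 2 - 5*W (s(Q, W) = -5*W + 2 = 2 - 5*W)
U(O, T) = T - 3*O (U(O, T) = T + O*(2 - 5*1) = T + O*(2 - 5) = T + O*(-3) = T - 3*O)
(-2591 - 1445)*(U(-53, -30) - 2166) = (-2591 - 1445)*((-30 - 3*(-53)) - 2166) = -4036*((-30 + 159) - 2166) = -4036*(129 - 2166) = -4036*(-2037) = 8221332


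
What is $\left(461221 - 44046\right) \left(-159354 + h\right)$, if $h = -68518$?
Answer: $-95062501600$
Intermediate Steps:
$\left(461221 - 44046\right) \left(-159354 + h\right) = \left(461221 - 44046\right) \left(-159354 - 68518\right) = 417175 \left(-227872\right) = -95062501600$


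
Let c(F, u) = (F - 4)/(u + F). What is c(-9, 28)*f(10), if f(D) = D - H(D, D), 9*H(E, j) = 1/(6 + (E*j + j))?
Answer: -135707/19836 ≈ -6.8414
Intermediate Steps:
c(F, u) = (-4 + F)/(F + u)
H(E, j) = 1/(9*(6 + j + E*j)) (H(E, j) = 1/(9*(6 + (E*j + j))) = 1/(9*(6 + (j + E*j))) = 1/(9*(6 + j + E*j)))
f(D) = D - 1/(9*(6 + D + D²)) (f(D) = D - 1/(9*(6 + D + D*D)) = D - 1/(9*(6 + D + D²)))
c(-9, 28)*f(10) = ((-4 - 9)/(-9 + 28))*((-⅑ + 10*(6 + 10 + 10²))/(6 + 10 + 10²)) = (-13/19)*((-⅑ + 10*(6 + 10 + 100))/(6 + 10 + 100)) = ((1/19)*(-13))*((-⅑ + 10*116)/116) = -13*(-⅑ + 1160)/2204 = -13*10439/(2204*9) = -13/19*10439/1044 = -135707/19836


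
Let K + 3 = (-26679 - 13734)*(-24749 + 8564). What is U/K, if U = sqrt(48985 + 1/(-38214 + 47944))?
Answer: sqrt(4637552016230)/6364241231460 ≈ 3.3837e-7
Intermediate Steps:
U = sqrt(4637552016230)/9730 (U = sqrt(48985 + 1/9730) = sqrt(476624051/9730) = sqrt(4637552016230)/9730 ≈ 221.33)
K = 654084402 (K = -3 + (-26679 - 13734)*(-24749 + 8564) = -3 - 40413*(-16185) = -3 + 654084405 = 654084402)
U/K = (sqrt(4637552016230)/9730)/654084402 = (sqrt(4637552016230)/9730)*(1/654084402) = sqrt(4637552016230)/6364241231460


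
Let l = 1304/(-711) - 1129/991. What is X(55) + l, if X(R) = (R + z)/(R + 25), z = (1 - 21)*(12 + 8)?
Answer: -82137197/11273616 ≈ -7.2858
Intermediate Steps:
z = -400 (z = -20*20 = -400)
X(R) = (-400 + R)/(25 + R) (X(R) = (R - 400)/(R + 25) = (-400 + R)/(25 + R))
l = -2094983/704601 (l = 1304*(-1/711) - 1129*1/991 = -1304/711 - 1129/991 = -2094983/704601 ≈ -2.9733)
X(55) + l = (-400 + 55)/(25 + 55) - 2094983/704601 = -345/80 - 2094983/704601 = (1/80)*(-345) - 2094983/704601 = -69/16 - 2094983/704601 = -82137197/11273616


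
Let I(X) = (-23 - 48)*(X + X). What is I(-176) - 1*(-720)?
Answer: 25712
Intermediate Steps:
I(X) = -142*X
I(-176) - 1*(-720) = -142*(-176) - 1*(-720) = 24992 + 720 = 25712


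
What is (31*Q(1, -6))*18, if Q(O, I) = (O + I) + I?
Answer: -6138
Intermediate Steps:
Q(O, I) = O + 2*I (Q(O, I) = (I + O) + I = O + 2*I)
(31*Q(1, -6))*18 = (31*(1 + 2*(-6)))*18 = (31*(1 - 12))*18 = (31*(-11))*18 = -341*18 = -6138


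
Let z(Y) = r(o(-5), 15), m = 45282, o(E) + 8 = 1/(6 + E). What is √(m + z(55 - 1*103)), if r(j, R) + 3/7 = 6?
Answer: √2219091/7 ≈ 212.81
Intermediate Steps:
o(E) = -8 + 1/(6 + E)
r(j, R) = 39/7 (r(j, R) = -3/7 + 6 = 39/7)
z(Y) = 39/7
√(m + z(55 - 1*103)) = √(45282 + 39/7) = √(317013/7) = √2219091/7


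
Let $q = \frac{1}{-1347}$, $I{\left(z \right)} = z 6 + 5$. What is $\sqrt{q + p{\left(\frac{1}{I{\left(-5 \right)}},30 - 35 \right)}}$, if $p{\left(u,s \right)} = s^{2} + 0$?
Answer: $\frac{\sqrt{45358878}}{1347} \approx 4.9999$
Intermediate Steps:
$I{\left(z \right)} = 5 + 6 z$ ($I{\left(z \right)} = 6 z + 5 = 5 + 6 z$)
$p{\left(u,s \right)} = s^{2}$
$q = - \frac{1}{1347} \approx -0.00074239$
$\sqrt{q + p{\left(\frac{1}{I{\left(-5 \right)}},30 - 35 \right)}} = \sqrt{- \frac{1}{1347} + \left(30 - 35\right)^{2}} = \sqrt{- \frac{1}{1347} + \left(-5\right)^{2}} = \sqrt{- \frac{1}{1347} + 25} = \sqrt{\frac{33674}{1347}} = \frac{\sqrt{45358878}}{1347}$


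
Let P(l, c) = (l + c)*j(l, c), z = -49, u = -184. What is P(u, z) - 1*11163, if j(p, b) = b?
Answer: 254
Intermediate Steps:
P(l, c) = c*(c + l) (P(l, c) = (l + c)*c = (c + l)*c = c*(c + l))
P(u, z) - 1*11163 = -49*(-49 - 184) - 1*11163 = -49*(-233) - 11163 = 11417 - 11163 = 254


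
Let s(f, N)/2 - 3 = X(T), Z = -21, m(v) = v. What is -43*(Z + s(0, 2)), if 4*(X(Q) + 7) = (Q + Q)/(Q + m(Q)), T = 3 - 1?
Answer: 2451/2 ≈ 1225.5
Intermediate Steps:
T = 2
X(Q) = -27/4 (X(Q) = -7 + ((Q + Q)/(Q + Q))/4 = -7 + ((2*Q)/((2*Q)))/4 = -7 + ((2*Q)*(1/(2*Q)))/4 = -7 + (¼)*1 = -7 + ¼ = -27/4)
s(f, N) = -15/2 (s(f, N) = 6 + 2*(-27/4) = 6 - 27/2 = -15/2)
-43*(Z + s(0, 2)) = -43*(-21 - 15/2) = -43*(-57/2) = 2451/2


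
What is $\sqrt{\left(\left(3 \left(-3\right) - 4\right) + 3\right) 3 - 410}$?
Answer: $2 i \sqrt{110} \approx 20.976 i$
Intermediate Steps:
$\sqrt{\left(\left(3 \left(-3\right) - 4\right) + 3\right) 3 - 410} = \sqrt{\left(\left(-9 - 4\right) + 3\right) 3 - 410} = \sqrt{\left(-13 + 3\right) 3 - 410} = \sqrt{\left(-10\right) 3 - 410} = \sqrt{-30 - 410} = \sqrt{-440} = 2 i \sqrt{110}$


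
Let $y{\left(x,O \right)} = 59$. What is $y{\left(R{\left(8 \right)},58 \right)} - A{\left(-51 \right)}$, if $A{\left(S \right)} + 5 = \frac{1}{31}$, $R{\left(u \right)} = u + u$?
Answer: $\frac{1983}{31} \approx 63.968$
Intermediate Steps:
$R{\left(u \right)} = 2 u$
$A{\left(S \right)} = - \frac{154}{31}$ ($A{\left(S \right)} = -5 + \frac{1}{31} = - \frac{154}{31}$)
$y{\left(R{\left(8 \right)},58 \right)} - A{\left(-51 \right)} = 59 - - \frac{154}{31} = 59 + \frac{154}{31} = \frac{1983}{31}$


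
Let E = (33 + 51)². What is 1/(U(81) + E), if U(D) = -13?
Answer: 1/7043 ≈ 0.00014199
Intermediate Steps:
E = 7056 (E = 84² = 7056)
1/(U(81) + E) = 1/(-13 + 7056) = 1/7043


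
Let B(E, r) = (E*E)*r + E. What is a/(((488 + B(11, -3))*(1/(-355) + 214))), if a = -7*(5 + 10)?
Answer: -12425/3443928 ≈ -0.0036078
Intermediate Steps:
a = -105 (a = -7*15 = -105)
B(E, r) = E + r*E**2 (B(E, r) = E**2*r + E = r*E**2 + E = E + r*E**2)
a/(((488 + B(11, -3))*(1/(-355) + 214))) = -105*1/((488 + 11*(1 + 11*(-3)))*(1/(-355) + 214)) = -105*1/((488 + 11*(1 - 33))*(-1/355 + 214)) = -105*355/(75969*(488 + 11*(-32))) = -105*355/(75969*(488 - 352)) = -105/(136*(75969/355)) = -105/10331784/355 = -105*355/10331784 = -12425/3443928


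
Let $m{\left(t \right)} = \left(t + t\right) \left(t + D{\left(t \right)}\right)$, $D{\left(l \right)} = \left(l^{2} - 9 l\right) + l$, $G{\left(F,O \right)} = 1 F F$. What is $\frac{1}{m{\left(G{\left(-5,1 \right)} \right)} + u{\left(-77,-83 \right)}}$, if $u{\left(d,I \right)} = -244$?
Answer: $\frac{1}{22256} \approx 4.4932 \cdot 10^{-5}$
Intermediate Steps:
$G{\left(F,O \right)} = F^{2}$ ($G{\left(F,O \right)} = 1 F^{2} = F^{2}$)
$D{\left(l \right)} = l^{2} - 8 l$
$m{\left(t \right)} = 2 t \left(t + t \left(-8 + t\right)\right)$ ($m{\left(t \right)} = \left(t + t\right) \left(t + t \left(-8 + t\right)\right) = 2 t \left(t + t \left(-8 + t\right)\right)$)
$\frac{1}{m{\left(G{\left(-5,1 \right)} \right)} + u{\left(-77,-83 \right)}} = \frac{1}{2 \left(\left(-5\right)^{2}\right)^{2} \left(-7 + \left(-5\right)^{2}\right) - 244} = \frac{1}{2 \cdot 25^{2} \left(-7 + 25\right) - 244} = \frac{1}{2 \cdot 625 \cdot 18 - 244} = \frac{1}{22500 - 244} = \frac{1}{22256}$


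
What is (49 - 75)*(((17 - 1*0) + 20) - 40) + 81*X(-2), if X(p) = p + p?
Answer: -246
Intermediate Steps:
X(p) = 2*p
(49 - 75)*(((17 - 1*0) + 20) - 40) + 81*X(-2) = (49 - 75)*(((17 - 1*0) + 20) - 40) + 81*(2*(-2)) = -26*(((17 + 0) + 20) - 40) + 81*(-4) = -26*((17 + 20) - 40) - 324 = -26*(37 - 40) - 324 = -26*(-3) - 324 = 78 - 324 = -246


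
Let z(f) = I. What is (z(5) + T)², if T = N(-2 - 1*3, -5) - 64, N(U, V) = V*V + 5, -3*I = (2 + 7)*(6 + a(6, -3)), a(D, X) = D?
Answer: 4900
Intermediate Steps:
I = -36 (I = -(2 + 7)*(6 + 6)/3 = -3*12 = -⅓*108 = -36)
z(f) = -36
N(U, V) = 5 + V² (N(U, V) = V² + 5 = 5 + V²)
T = -34 (T = (5 + (-5)²) - 64 = (5 + 25) - 64 = 30 - 64 = -34)
(z(5) + T)² = (-36 - 34)² = (-70)² = 4900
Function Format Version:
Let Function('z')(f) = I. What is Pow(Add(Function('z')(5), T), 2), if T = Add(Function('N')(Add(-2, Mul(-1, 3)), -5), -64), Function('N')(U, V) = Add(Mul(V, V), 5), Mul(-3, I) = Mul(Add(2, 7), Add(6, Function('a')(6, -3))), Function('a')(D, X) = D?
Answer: 4900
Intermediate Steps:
I = -36 (I = Mul(Rational(-1, 3), Mul(Add(2, 7), Add(6, 6))) = Mul(Rational(-1, 3), Mul(9, 12)) = Mul(Rational(-1, 3), 108) = -36)
Function('z')(f) = -36
Function('N')(U, V) = Add(5, Pow(V, 2)) (Function('N')(U, V) = Add(Pow(V, 2), 5) = Add(5, Pow(V, 2)))
T = -34 (T = Add(Add(5, Pow(-5, 2)), -64) = Add(Add(5, 25), -64) = Add(30, -64) = -34)
Pow(Add(Function('z')(5), T), 2) = Pow(Add(-36, -34), 2) = Pow(-70, 2) = 4900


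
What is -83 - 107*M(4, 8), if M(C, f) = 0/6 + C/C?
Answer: -190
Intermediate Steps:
M(C, f) = 1 (M(C, f) = 0*(⅙) + 1 = 0 + 1 = 1)
-83 - 107*M(4, 8) = -83 - 107*1 = -83 - 107 = -190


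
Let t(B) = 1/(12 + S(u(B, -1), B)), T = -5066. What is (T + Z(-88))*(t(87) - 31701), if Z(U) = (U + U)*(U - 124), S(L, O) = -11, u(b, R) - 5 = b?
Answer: -1022198200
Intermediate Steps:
u(b, R) = 5 + b
t(B) = 1 (t(B) = 1/(12 - 11) = 1/1 = 1)
Z(U) = 2*U*(-124 + U) (Z(U) = (2*U)*(-124 + U) = 2*U*(-124 + U))
(T + Z(-88))*(t(87) - 31701) = (-5066 + 2*(-88)*(-124 - 88))*(1 - 31701) = (-5066 + 2*(-88)*(-212))*(-31700) = (-5066 + 37312)*(-31700) = 32246*(-31700) = -1022198200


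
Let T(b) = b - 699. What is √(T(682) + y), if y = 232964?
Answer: 3*√25883 ≈ 482.65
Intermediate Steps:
T(b) = -699 + b
√(T(682) + y) = √((-699 + 682) + 232964) = √(-17 + 232964) = √232947 = 3*√25883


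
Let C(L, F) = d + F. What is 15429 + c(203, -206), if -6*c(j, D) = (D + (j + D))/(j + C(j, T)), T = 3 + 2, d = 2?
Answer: 19440749/1260 ≈ 15429.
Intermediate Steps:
T = 5
C(L, F) = 2 + F
c(j, D) = -(j + 2*D)/(6*(7 + j)) (c(j, D) = -(D + (j + D))/(6*(j + (2 + 5))) = -(D + (D + j))/(6*(j + 7)) = -(j + 2*D)/(6*(7 + j)))
15429 + c(203, -206) = 15429 + (-1*203 - 2*(-206))/(6*(7 + 203)) = 15429 + (1/6)*(-203 + 412)/210 = 15429 + (1/6)*(1/210)*209 = 15429 + 209/1260 = 19440749/1260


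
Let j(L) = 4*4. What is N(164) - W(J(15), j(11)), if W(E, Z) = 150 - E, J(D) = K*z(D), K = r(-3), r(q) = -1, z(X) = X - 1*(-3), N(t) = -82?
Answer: -250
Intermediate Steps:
z(X) = 3 + X (z(X) = X + 3 = 3 + X)
K = -1
j(L) = 16
J(D) = -3 - D (J(D) = -(3 + D) = -3 - D)
N(164) - W(J(15), j(11)) = -82 - (150 - (-3 - 1*15)) = -82 - (150 - (-3 - 15)) = -82 - (150 - 1*(-18)) = -82 - (150 + 18) = -82 - 1*168 = -82 - 168 = -250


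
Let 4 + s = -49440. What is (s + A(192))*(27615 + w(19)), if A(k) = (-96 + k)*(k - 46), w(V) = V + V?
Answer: -979690484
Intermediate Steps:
s = -49444 (s = -4 - 49440 = -49444)
w(V) = 2*V
A(k) = (-96 + k)*(-46 + k)
(s + A(192))*(27615 + w(19)) = (-49444 + (4416 + 192² - 142*192))*(27615 + 2*19) = (-49444 + (4416 + 36864 - 27264))*(27615 + 38) = (-49444 + 14016)*27653 = -35428*27653 = -979690484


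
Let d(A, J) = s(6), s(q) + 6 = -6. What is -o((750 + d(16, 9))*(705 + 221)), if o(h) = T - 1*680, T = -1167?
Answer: 1847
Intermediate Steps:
s(q) = -12 (s(q) = -6 - 6 = -12)
d(A, J) = -12
o(h) = -1847 (o(h) = -1167 - 1*680 = -1167 - 680 = -1847)
-o((750 + d(16, 9))*(705 + 221)) = -1*(-1847) = 1847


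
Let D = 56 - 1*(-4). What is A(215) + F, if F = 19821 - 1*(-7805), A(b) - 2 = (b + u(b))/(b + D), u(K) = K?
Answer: 1519626/55 ≈ 27630.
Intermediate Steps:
D = 60 (D = 56 + 4 = 60)
A(b) = 2 + 2*b/(60 + b) (A(b) = 2 + (b + b)/(b + 60) = 2 + (2*b)/(60 + b) = 2 + 2*b/(60 + b))
F = 27626 (F = 19821 + 7805 = 27626)
A(215) + F = 4*(30 + 215)/(60 + 215) + 27626 = 4*245/275 + 27626 = 4*(1/275)*245 + 27626 = 196/55 + 27626 = 1519626/55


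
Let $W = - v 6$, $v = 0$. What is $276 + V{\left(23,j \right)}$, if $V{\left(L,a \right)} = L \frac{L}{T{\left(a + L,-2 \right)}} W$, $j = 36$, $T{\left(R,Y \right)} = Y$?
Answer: $276$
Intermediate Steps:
$W = 0$ ($W = - 0 \cdot 6 = \left(-1\right) 0 = 0$)
$V{\left(L,a \right)} = 0$ ($V{\left(L,a \right)} = L \frac{L}{-2} \cdot 0 = L L \left(- \frac{1}{2}\right) 0 = L \left(- \frac{L}{2}\right) 0 = - \frac{L^{2}}{2} \cdot 0 = 0$)
$276 + V{\left(23,j \right)} = 276 + 0 = 276$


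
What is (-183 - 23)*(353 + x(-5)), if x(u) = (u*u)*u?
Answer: -46968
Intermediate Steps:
x(u) = u³ (x(u) = u²*u = u³)
(-183 - 23)*(353 + x(-5)) = (-183 - 23)*(353 + (-5)³) = -206*(353 - 125) = -206*228 = -46968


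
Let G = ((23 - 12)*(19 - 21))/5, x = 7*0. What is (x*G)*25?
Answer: 0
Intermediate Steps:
x = 0
G = -22/5 (G = (11*(-2))*(⅕) = -22*⅕ = -22/5 ≈ -4.4000)
(x*G)*25 = (0*(-22/5))*25 = 0*25 = 0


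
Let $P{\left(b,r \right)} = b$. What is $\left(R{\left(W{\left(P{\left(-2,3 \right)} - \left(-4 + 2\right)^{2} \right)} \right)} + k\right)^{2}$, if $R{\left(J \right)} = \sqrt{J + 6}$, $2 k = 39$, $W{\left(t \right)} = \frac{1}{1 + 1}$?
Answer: $\frac{\left(39 + \sqrt{26}\right)^{2}}{4} \approx 486.18$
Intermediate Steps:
$W{\left(t \right)} = \frac{1}{2}$
$k = \frac{39}{2}$ ($k = \frac{1}{2} \cdot 39 = \frac{39}{2} \approx 19.5$)
$R{\left(J \right)} = \sqrt{6 + J}$
$\left(R{\left(W{\left(P{\left(-2,3 \right)} - \left(-4 + 2\right)^{2} \right)} \right)} + k\right)^{2} = \left(\sqrt{6 + \frac{1}{2}} + \frac{39}{2}\right)^{2} = \left(\sqrt{\frac{13}{2}} + \frac{39}{2}\right)^{2} = \left(\frac{\sqrt{26}}{2} + \frac{39}{2}\right)^{2} = \left(\frac{39}{2} + \frac{\sqrt{26}}{2}\right)^{2}$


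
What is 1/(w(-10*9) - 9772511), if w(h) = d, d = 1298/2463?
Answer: -2463/24069693295 ≈ -1.0233e-7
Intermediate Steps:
d = 1298/2463 (d = 1298*(1/2463) = 1298/2463 ≈ 0.52700)
w(h) = 1298/2463
1/(w(-10*9) - 9772511) = 1/(1298/2463 - 9772511) = 1/(-24069693295/2463) = -2463/24069693295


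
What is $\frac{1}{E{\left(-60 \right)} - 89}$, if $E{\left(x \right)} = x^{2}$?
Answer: $\frac{1}{3511} \approx 0.00028482$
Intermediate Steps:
$\frac{1}{E{\left(-60 \right)} - 89} = \frac{1}{\left(-60\right)^{2} - 89} = \frac{1}{3600 - 89} = \frac{1}{3511}$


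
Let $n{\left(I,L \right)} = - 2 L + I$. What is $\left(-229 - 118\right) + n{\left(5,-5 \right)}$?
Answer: $-332$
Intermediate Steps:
$n{\left(I,L \right)} = I - 2 L$
$\left(-229 - 118\right) + n{\left(5,-5 \right)} = \left(-229 - 118\right) + \left(5 - -10\right) = -347 + \left(5 + 10\right) = -347 + 15 = -332$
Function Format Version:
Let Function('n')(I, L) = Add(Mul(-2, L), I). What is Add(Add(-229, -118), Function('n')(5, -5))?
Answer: -332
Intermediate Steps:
Function('n')(I, L) = Add(I, Mul(-2, L))
Add(Add(-229, -118), Function('n')(5, -5)) = Add(Add(-229, -118), Add(5, Mul(-2, -5))) = Add(-347, Add(5, 10)) = Add(-347, 15) = -332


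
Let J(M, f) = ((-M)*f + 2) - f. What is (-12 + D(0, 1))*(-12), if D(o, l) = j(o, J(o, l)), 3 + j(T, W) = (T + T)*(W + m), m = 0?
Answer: 180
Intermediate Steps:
J(M, f) = 2 - f - M*f (J(M, f) = (-M*f + 2) - f = (2 - M*f) - f = 2 - f - M*f)
j(T, W) = -3 + 2*T*W (j(T, W) = -3 + (T + T)*(W + 0) = -3 + (2*T)*W = -3 + 2*T*W)
D(o, l) = -3 + 2*o*(2 - l - l*o) (D(o, l) = -3 + 2*o*(2 - l - o*l) = -3 + 2*o*(2 - l - l*o))
(-12 + D(0, 1))*(-12) = (-12 + (-3 - 2*0*(-2 + 1 + 1*0)))*(-12) = (-12 + (-3 - 2*0*(-2 + 1 + 0)))*(-12) = (-12 + (-3 - 2*0*(-1)))*(-12) = (-12 + (-3 + 0))*(-12) = (-12 - 3)*(-12) = -15*(-12) = 180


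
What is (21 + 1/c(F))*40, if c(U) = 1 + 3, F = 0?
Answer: 850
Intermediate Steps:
c(U) = 4
(21 + 1/c(F))*40 = (21 + 1/4)*40 = (21 + ¼)*40 = (85/4)*40 = 850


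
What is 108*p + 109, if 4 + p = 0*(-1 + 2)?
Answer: -323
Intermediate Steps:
p = -4 (p = -4 + 0*(-1 + 2) = -4 + 0*1 = -4 + 0 = -4)
108*p + 109 = 108*(-4) + 109 = -432 + 109 = -323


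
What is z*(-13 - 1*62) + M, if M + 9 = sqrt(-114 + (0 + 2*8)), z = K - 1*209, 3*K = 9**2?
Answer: 13641 + 7*I*sqrt(2) ≈ 13641.0 + 9.8995*I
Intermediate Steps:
K = 27 (K = (1/3)*9**2 = (1/3)*81 = 27)
z = -182 (z = 27 - 1*209 = 27 - 209 = -182)
M = -9 + 7*I*sqrt(2) (M = -9 + sqrt(-114 + (0 + 2*8)) = -9 + sqrt(-114 + (0 + 16)) = -9 + sqrt(-114 + 16) = -9 + sqrt(-98) = -9 + 7*I*sqrt(2) ≈ -9.0 + 9.8995*I)
z*(-13 - 1*62) + M = -182*(-13 - 1*62) + (-9 + 7*I*sqrt(2)) = -182*(-13 - 62) + (-9 + 7*I*sqrt(2)) = -182*(-75) + (-9 + 7*I*sqrt(2)) = 13650 + (-9 + 7*I*sqrt(2)) = 13641 + 7*I*sqrt(2)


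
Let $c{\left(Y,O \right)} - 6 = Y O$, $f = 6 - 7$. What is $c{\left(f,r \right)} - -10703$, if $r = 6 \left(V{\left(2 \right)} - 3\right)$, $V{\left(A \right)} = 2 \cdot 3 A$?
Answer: $10655$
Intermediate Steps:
$f = -1$ ($f = 6 - 7 = -1$)
$V{\left(A \right)} = 6 A$
$r = 54$ ($r = 6 \left(6 \cdot 2 - 3\right) = 6 \left(12 - 3\right) = 6 \cdot 9 = 54$)
$c{\left(Y,O \right)} = 6 + O Y$ ($c{\left(Y,O \right)} = 6 + Y O = 6 + O Y$)
$c{\left(f,r \right)} - -10703 = \left(6 + 54 \left(-1\right)\right) - -10703 = \left(6 - 54\right) + 10703 = -48 + 10703 = 10655$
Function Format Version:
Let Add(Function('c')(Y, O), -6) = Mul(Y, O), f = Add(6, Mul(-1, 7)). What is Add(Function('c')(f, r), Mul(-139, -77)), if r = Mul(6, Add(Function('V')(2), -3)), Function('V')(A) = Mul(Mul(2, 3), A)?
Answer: 10655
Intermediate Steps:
f = -1 (f = Add(6, -7) = -1)
Function('V')(A) = Mul(6, A)
r = 54 (r = Mul(6, Add(Mul(6, 2), -3)) = Mul(6, Add(12, -3)) = Mul(6, 9) = 54)
Function('c')(Y, O) = Add(6, Mul(O, Y)) (Function('c')(Y, O) = Add(6, Mul(Y, O)) = Add(6, Mul(O, Y)))
Add(Function('c')(f, r), Mul(-139, -77)) = Add(Add(6, Mul(54, -1)), Mul(-139, -77)) = Add(Add(6, -54), 10703) = Add(-48, 10703) = 10655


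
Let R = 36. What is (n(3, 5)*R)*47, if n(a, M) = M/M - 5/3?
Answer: -1128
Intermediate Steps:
n(a, M) = -⅔ (n(a, M) = 1 - 5*⅓ = 1 - 5/3 = -⅔)
(n(3, 5)*R)*47 = -⅔*36*47 = -24*47 = -1128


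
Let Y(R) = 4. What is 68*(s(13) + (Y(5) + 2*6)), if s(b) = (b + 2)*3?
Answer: 4148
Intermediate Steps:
s(b) = 6 + 3*b (s(b) = (2 + b)*3 = 6 + 3*b)
68*(s(13) + (Y(5) + 2*6)) = 68*((6 + 3*13) + (4 + 2*6)) = 68*((6 + 39) + (4 + 12)) = 68*(45 + 16) = 68*61 = 4148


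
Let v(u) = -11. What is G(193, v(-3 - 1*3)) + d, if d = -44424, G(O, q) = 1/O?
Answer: -8573831/193 ≈ -44424.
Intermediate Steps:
G(193, v(-3 - 1*3)) + d = 1/193 - 44424 = -8573831/193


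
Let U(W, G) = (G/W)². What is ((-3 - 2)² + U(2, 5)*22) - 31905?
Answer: -63485/2 ≈ -31743.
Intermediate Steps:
U(W, G) = G²/W²
((-3 - 2)² + U(2, 5)*22) - 31905 = ((-3 - 2)² + (5²/2²)*22) - 31905 = ((-5)² + (25*(¼))*22) - 31905 = (25 + (25/4)*22) - 31905 = (25 + 275/2) - 31905 = 325/2 - 31905 = -63485/2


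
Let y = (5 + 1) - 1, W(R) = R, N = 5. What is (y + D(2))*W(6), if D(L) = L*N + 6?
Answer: 126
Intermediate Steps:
y = 5 (y = 6 - 1 = 5)
D(L) = 6 + 5*L (D(L) = L*5 + 6 = 5*L + 6 = 6 + 5*L)
(y + D(2))*W(6) = (5 + (6 + 5*2))*6 = (5 + (6 + 10))*6 = (5 + 16)*6 = 21*6 = 126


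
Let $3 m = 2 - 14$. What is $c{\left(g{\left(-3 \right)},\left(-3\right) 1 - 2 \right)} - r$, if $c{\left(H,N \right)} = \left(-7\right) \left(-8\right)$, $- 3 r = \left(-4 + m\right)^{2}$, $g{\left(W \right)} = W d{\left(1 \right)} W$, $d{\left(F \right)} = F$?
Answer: $\frac{232}{3} \approx 77.333$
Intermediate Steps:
$m = -4$ ($m = \frac{2 - 14}{3} = \frac{1}{3} \left(-12\right) = -4$)
$g{\left(W \right)} = W^{2}$ ($g{\left(W \right)} = W 1 W = W W = W^{2}$)
$r = - \frac{64}{3}$ ($r = - \frac{\left(-4 - 4\right)^{2}}{3} = - \frac{\left(-8\right)^{2}}{3} = \left(- \frac{1}{3}\right) 64 = - \frac{64}{3} \approx -21.333$)
$c{\left(H,N \right)} = 56$
$c{\left(g{\left(-3 \right)},\left(-3\right) 1 - 2 \right)} - r = 56 - - \frac{64}{3} = 56 + \frac{64}{3} = \frac{232}{3}$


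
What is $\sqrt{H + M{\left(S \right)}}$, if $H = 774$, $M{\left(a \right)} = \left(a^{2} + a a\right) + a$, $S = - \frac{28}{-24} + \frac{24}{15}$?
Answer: $\frac{\sqrt{178217}}{15} \approx 28.144$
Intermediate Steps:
$S = \frac{83}{30}$ ($S = \left(-28\right) \left(- \frac{1}{24}\right) + 24 \cdot \frac{1}{15} = \frac{7}{6} + \frac{8}{5} = \frac{83}{30} \approx 2.7667$)
$M{\left(a \right)} = a + 2 a^{2}$ ($M{\left(a \right)} = \left(a^{2} + a^{2}\right) + a = 2 a^{2} + a = a + 2 a^{2}$)
$\sqrt{H + M{\left(S \right)}} = \sqrt{774 + \frac{83 \left(1 + 2 \cdot \frac{83}{30}\right)}{30}} = \sqrt{774 + \frac{83 \left(1 + \frac{83}{15}\right)}{30}} = \sqrt{774 + \frac{83}{30} \cdot \frac{98}{15}} = \sqrt{774 + \frac{4067}{225}} = \sqrt{\frac{178217}{225}} = \frac{\sqrt{178217}}{15}$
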